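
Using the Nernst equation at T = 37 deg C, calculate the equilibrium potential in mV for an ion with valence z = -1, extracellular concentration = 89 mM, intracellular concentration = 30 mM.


E = (RT/(zF)) * ln(C_out/C_in)
T = 37 + 273.15 = 310.15 K
E = (8.314 * 310.15 / (-1 * 96485)) * ln(89/30)
E = -29.06 mV


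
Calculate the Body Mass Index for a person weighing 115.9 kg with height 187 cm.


BMI = weight / height^2
height = 187 cm = 1.87 m
BMI = 115.9 / 1.87^2
BMI = 33.14 kg/m^2


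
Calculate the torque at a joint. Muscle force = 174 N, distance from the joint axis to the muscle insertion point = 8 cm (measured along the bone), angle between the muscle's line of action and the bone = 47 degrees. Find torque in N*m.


Torque = F * d * sin(theta)   (moment arm = d*sin(theta))
d = 8 cm = 0.08 m
Torque = 174 * 0.08 * sin(47)
Torque = 10.18 N*m


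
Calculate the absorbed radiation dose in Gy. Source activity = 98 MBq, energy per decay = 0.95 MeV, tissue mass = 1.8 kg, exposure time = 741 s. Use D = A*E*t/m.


A = 98 MBq = 9.8000e+07 Bq
E = 0.95 MeV = 1.5219e-13 J
D = A*E*t/m = 9.8000e+07*1.5219e-13*741/1.8
D = 0.00614 Gy


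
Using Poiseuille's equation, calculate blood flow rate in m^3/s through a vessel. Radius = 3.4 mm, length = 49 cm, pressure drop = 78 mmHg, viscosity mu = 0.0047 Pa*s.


Q = pi*r^4*dP / (8*mu*L)
r = 0.0034 m, L = 0.49 m
dP = 78 mmHg = 10399.116 Pa
Q = 2.3696e-04 m^3/s


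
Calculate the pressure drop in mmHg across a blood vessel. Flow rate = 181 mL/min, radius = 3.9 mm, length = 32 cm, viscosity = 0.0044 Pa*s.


dP = 8*mu*L*Q / (pi*r^4)
Q = 181 mL/min = 3.01667e-06 m^3/s
dP = 46.7533 Pa = 46.7533 / 133.322 mmHg = 0.3507 mmHg


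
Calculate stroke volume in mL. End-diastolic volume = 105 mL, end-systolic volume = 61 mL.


SV = EDV - ESV
SV = 105 - 61
SV = 44 mL


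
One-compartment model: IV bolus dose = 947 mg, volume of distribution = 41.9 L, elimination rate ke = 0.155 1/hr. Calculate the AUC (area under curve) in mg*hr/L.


C0 = Dose/Vd = 947/41.9 = 22.6014 mg/L
AUC = C0/ke = 22.6014/0.155
AUC = 145.8 mg*hr/L


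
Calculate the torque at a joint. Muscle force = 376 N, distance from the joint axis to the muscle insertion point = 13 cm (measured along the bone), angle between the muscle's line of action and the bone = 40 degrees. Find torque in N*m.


Torque = F * d * sin(theta)   (moment arm = d*sin(theta))
d = 13 cm = 0.13 m
Torque = 376 * 0.13 * sin(40)
Torque = 31.42 N*m


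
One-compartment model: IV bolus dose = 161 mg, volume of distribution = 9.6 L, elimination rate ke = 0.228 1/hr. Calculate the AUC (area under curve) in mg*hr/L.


C0 = Dose/Vd = 161/9.6 = 16.7708 mg/L
AUC = C0/ke = 16.7708/0.228
AUC = 73.56 mg*hr/L


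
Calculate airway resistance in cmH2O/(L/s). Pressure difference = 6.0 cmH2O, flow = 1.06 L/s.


R = dP / flow
R = 6.0 / 1.06
R = 5.66 cmH2O/(L/s)


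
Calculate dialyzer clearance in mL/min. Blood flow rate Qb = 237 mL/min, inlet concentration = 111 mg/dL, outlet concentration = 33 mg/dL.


K = Qb * (Cb_in - Cb_out) / Cb_in
K = 237 * (111 - 33) / 111
K = 166.5 mL/min


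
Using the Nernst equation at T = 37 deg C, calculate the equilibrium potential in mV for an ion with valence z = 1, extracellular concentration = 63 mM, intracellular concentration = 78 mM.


E = (RT/(zF)) * ln(C_out/C_in)
T = 37 + 273.15 = 310.15 K
E = (8.314 * 310.15 / (1 * 96485)) * ln(63/78)
E = -5.708 mV


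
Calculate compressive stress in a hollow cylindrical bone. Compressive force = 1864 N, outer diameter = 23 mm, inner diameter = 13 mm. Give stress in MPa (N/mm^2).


A = pi*(r_o^2 - r_i^2)
r_o = 11.5 mm, r_i = 6.5 mm
A = 282.743 mm^2
sigma = F/A = 1864 / 282.743
sigma = 6.593 MPa


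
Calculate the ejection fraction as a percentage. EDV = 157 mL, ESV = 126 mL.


SV = EDV - ESV = 157 - 126 = 31 mL
EF = SV/EDV * 100 = 31/157 * 100
EF = 19.75%


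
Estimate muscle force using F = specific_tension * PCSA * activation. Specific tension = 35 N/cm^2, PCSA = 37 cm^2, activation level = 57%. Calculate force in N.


F = sigma * PCSA * activation
F = 35 * 37 * 0.57
F = 738.1 N


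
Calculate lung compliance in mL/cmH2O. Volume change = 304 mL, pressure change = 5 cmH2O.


C = dV / dP
C = 304 / 5
C = 60.8 mL/cmH2O


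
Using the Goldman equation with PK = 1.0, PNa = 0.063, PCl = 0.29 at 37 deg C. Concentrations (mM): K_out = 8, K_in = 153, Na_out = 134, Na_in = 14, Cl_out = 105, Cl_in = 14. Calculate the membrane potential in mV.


Vm = (RT/F)*ln((PK*Ko + PNa*Nao + PCl*Cli)/(PK*Ki + PNa*Nai + PCl*Clo))
Numer = 20.502, Denom = 184.332
Vm = -58.69 mV


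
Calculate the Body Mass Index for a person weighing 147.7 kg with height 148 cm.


BMI = weight / height^2
height = 148 cm = 1.48 m
BMI = 147.7 / 1.48^2
BMI = 67.43 kg/m^2


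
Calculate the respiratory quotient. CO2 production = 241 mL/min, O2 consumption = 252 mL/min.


RQ = VCO2 / VO2
RQ = 241 / 252
RQ = 0.9563


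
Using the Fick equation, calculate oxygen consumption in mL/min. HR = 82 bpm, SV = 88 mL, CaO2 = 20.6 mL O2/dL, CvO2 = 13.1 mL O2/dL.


CO = HR*SV = 82*88/1000 = 7.216 L/min
a-v O2 diff = 20.6 - 13.1 = 7.5 mL/dL
VO2 = CO * (CaO2-CvO2) * 10 dL/L
VO2 = 7.216 * 7.5 * 10
VO2 = 541.2 mL/min


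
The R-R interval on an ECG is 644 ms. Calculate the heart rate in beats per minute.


HR = 60 / RR_interval(s)
RR = 644 ms = 0.644 s
HR = 60 / 0.644 = 93.17 bpm


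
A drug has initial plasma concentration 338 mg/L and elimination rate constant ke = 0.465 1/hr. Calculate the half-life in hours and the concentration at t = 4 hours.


t_half = ln(2) / ke = 0.693147 / 0.465 = 1.491 hr
C(t) = C0 * exp(-ke*t) = 338 * exp(-0.465*4)
C(4) = 52.62 mg/L


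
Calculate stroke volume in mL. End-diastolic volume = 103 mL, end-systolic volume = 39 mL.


SV = EDV - ESV
SV = 103 - 39
SV = 64 mL


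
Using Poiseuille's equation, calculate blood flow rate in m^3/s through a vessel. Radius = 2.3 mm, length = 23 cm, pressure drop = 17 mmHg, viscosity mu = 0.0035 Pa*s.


Q = pi*r^4*dP / (8*mu*L)
r = 0.0023 m, L = 0.23 m
dP = 17 mmHg = 2266.474 Pa
Q = 3.0940e-05 m^3/s


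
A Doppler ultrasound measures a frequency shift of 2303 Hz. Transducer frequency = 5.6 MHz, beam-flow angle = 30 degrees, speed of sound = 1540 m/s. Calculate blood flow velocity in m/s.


v = fd * c / (2 * f0 * cos(theta))
v = 2303 * 1540 / (2 * 5.6000e+06 * cos(30))
v = 0.3657 m/s


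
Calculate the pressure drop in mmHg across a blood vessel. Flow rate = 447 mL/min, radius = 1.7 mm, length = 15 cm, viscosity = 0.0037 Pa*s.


dP = 8*mu*L*Q / (pi*r^4)
Q = 447 mL/min = 7.45e-06 m^3/s
dP = 1260.65 Pa = 1260.65 / 133.322 mmHg = 9.456 mmHg


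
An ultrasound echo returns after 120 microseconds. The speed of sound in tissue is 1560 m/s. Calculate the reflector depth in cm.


depth = c * t / 2
t = 120 us = 1.2000e-04 s
depth = 1560 * 1.2000e-04 / 2
depth = 0.0936 m = 9.36 cm


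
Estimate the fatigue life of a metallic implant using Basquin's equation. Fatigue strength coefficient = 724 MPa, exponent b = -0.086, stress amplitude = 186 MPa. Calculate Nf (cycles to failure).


sigma_a = sigma_f' * (2Nf)^b
2Nf = (sigma_a/sigma_f')^(1/b)
2Nf = (186/724)^(1/-0.086)
2Nf = 7296063.9
Nf = 3.6480e+06


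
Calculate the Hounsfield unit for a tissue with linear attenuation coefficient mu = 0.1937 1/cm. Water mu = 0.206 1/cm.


HU = ((mu_tissue - mu_water) / mu_water) * 1000
HU = ((0.1937 - 0.206) / 0.206) * 1000
HU = -59.71


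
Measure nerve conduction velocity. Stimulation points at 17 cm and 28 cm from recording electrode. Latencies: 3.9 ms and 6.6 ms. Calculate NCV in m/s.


Distance = (28 - 17) / 100 = 0.11 m
dt = (6.6 - 3.9) / 1000 = 0.0027 s
NCV = dist / dt = 40.74 m/s


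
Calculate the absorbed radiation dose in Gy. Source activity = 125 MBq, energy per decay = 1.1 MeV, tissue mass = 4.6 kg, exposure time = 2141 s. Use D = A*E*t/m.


A = 125 MBq = 1.2500e+08 Bq
E = 1.1 MeV = 1.7622e-13 J
D = A*E*t/m = 1.2500e+08*1.7622e-13*2141/4.6
D = 0.01025 Gy


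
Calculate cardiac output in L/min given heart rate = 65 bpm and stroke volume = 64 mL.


CO = HR * SV
CO = 65 * 64 / 1000
CO = 4.16 L/min


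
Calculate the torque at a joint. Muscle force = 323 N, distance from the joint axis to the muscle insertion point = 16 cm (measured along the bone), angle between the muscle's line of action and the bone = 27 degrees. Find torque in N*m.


Torque = F * d * sin(theta)   (moment arm = d*sin(theta))
d = 16 cm = 0.16 m
Torque = 323 * 0.16 * sin(27)
Torque = 23.46 N*m


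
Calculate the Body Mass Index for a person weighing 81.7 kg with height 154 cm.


BMI = weight / height^2
height = 154 cm = 1.54 m
BMI = 81.7 / 1.54^2
BMI = 34.45 kg/m^2


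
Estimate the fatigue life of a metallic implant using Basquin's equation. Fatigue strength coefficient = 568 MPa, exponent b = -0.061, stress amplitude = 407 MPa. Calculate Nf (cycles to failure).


sigma_a = sigma_f' * (2Nf)^b
2Nf = (sigma_a/sigma_f')^(1/b)
2Nf = (407/568)^(1/-0.061)
2Nf = 236.05608
Nf = 118


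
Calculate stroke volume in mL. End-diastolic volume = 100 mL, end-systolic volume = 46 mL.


SV = EDV - ESV
SV = 100 - 46
SV = 54 mL


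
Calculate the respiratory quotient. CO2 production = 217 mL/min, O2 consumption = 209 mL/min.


RQ = VCO2 / VO2
RQ = 217 / 209
RQ = 1.038


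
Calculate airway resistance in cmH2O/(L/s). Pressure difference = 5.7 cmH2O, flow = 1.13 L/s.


R = dP / flow
R = 5.7 / 1.13
R = 5.044 cmH2O/(L/s)


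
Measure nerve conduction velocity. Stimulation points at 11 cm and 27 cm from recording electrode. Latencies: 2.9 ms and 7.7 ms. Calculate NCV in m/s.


Distance = (27 - 11) / 100 = 0.16 m
dt = (7.7 - 2.9) / 1000 = 0.0048 s
NCV = dist / dt = 33.33 m/s


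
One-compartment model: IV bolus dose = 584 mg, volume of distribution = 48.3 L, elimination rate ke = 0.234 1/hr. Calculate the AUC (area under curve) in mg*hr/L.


C0 = Dose/Vd = 584/48.3 = 12.0911 mg/L
AUC = C0/ke = 12.0911/0.234
AUC = 51.67 mg*hr/L


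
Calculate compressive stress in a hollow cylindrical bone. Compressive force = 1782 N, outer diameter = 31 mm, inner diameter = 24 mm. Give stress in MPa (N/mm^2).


A = pi*(r_o^2 - r_i^2)
r_o = 15.5 mm, r_i = 12 mm
A = 302.378 mm^2
sigma = F/A = 1782 / 302.378
sigma = 5.893 MPa


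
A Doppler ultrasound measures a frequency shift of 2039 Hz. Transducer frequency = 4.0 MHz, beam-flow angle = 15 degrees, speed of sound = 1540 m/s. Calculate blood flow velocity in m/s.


v = fd * c / (2 * f0 * cos(theta))
v = 2039 * 1540 / (2 * 4.0000e+06 * cos(15))
v = 0.4064 m/s


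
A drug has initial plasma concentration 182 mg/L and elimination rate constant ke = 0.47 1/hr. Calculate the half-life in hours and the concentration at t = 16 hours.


t_half = ln(2) / ke = 0.693147 / 0.47 = 1.475 hr
C(t) = C0 * exp(-ke*t) = 182 * exp(-0.47*16)
C(16) = 0.09867 mg/L


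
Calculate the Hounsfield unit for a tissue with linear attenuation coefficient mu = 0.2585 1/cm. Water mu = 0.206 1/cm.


HU = ((mu_tissue - mu_water) / mu_water) * 1000
HU = ((0.2585 - 0.206) / 0.206) * 1000
HU = 254.9


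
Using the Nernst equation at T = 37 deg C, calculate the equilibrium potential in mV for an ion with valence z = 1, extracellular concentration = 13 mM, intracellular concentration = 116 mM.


E = (RT/(zF)) * ln(C_out/C_in)
T = 37 + 273.15 = 310.15 K
E = (8.314 * 310.15 / (1 * 96485)) * ln(13/116)
E = -58.49 mV


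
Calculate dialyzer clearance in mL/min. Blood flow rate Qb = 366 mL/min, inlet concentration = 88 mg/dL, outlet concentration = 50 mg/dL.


K = Qb * (Cb_in - Cb_out) / Cb_in
K = 366 * (88 - 50) / 88
K = 158 mL/min


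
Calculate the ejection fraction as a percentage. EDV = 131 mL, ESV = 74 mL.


SV = EDV - ESV = 131 - 74 = 57 mL
EF = SV/EDV * 100 = 57/131 * 100
EF = 43.51%


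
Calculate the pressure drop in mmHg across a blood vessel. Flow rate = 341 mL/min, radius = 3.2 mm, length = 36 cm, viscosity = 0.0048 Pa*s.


dP = 8*mu*L*Q / (pi*r^4)
Q = 341 mL/min = 5.68333e-06 m^3/s
dP = 238.499 Pa = 238.499 / 133.322 mmHg = 1.789 mmHg


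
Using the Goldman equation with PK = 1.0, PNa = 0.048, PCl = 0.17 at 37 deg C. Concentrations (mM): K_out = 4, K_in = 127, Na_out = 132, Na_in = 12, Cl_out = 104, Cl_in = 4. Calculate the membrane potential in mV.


Vm = (RT/F)*ln((PK*Ko + PNa*Nao + PCl*Cli)/(PK*Ki + PNa*Nai + PCl*Clo))
Numer = 11.016, Denom = 145.256
Vm = -68.93 mV


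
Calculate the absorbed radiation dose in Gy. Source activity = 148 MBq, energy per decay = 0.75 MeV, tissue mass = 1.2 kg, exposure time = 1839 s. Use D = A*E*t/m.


A = 148 MBq = 1.4800e+08 Bq
E = 0.75 MeV = 1.2015e-13 J
D = A*E*t/m = 1.4800e+08*1.2015e-13*1839/1.2
D = 0.02725 Gy


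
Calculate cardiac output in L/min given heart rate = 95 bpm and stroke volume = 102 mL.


CO = HR * SV
CO = 95 * 102 / 1000
CO = 9.69 L/min


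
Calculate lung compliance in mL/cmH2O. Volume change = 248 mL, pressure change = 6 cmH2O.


C = dV / dP
C = 248 / 6
C = 41.33 mL/cmH2O


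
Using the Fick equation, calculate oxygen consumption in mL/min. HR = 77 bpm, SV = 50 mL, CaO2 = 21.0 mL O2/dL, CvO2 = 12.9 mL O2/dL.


CO = HR*SV = 77*50/1000 = 3.85 L/min
a-v O2 diff = 21.0 - 12.9 = 8.1 mL/dL
VO2 = CO * (CaO2-CvO2) * 10 dL/L
VO2 = 3.85 * 8.1 * 10
VO2 = 311.8 mL/min


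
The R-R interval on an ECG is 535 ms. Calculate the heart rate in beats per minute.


HR = 60 / RR_interval(s)
RR = 535 ms = 0.535 s
HR = 60 / 0.535 = 112.1 bpm


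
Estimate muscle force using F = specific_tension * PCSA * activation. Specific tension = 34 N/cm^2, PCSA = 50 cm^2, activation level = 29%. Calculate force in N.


F = sigma * PCSA * activation
F = 34 * 50 * 0.29
F = 493 N


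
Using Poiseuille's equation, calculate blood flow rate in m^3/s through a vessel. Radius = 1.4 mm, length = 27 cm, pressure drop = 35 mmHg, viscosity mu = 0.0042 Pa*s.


Q = pi*r^4*dP / (8*mu*L)
r = 0.0014 m, L = 0.27 m
dP = 35 mmHg = 4666.27 Pa
Q = 6.2077e-06 m^3/s


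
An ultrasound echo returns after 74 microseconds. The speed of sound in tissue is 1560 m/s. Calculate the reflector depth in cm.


depth = c * t / 2
t = 74 us = 7.4000e-05 s
depth = 1560 * 7.4000e-05 / 2
depth = 0.05772 m = 5.772 cm


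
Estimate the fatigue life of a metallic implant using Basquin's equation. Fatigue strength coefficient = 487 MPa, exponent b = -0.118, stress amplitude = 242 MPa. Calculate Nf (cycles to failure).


sigma_a = sigma_f' * (2Nf)^b
2Nf = (sigma_a/sigma_f')^(1/b)
2Nf = (242/487)^(1/-0.118)
2Nf = 374.83836
Nf = 187.4


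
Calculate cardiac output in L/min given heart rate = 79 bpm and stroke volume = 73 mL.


CO = HR * SV
CO = 79 * 73 / 1000
CO = 5.767 L/min


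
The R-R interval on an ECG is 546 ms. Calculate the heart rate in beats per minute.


HR = 60 / RR_interval(s)
RR = 546 ms = 0.546 s
HR = 60 / 0.546 = 109.9 bpm


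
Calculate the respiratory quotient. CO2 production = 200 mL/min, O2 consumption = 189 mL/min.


RQ = VCO2 / VO2
RQ = 200 / 189
RQ = 1.058


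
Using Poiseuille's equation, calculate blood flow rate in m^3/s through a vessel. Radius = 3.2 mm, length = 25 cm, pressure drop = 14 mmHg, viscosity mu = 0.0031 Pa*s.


Q = pi*r^4*dP / (8*mu*L)
r = 0.0032 m, L = 0.25 m
dP = 14 mmHg = 1866.508 Pa
Q = 9.9172e-05 m^3/s


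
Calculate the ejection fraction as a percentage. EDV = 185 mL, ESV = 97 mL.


SV = EDV - ESV = 185 - 97 = 88 mL
EF = SV/EDV * 100 = 88/185 * 100
EF = 47.57%


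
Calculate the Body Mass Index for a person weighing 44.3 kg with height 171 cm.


BMI = weight / height^2
height = 171 cm = 1.71 m
BMI = 44.3 / 1.71^2
BMI = 15.15 kg/m^2


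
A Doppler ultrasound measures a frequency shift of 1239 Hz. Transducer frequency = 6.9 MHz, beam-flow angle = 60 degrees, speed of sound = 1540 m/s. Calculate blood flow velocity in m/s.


v = fd * c / (2 * f0 * cos(theta))
v = 1239 * 1540 / (2 * 6.9000e+06 * cos(60))
v = 0.2765 m/s


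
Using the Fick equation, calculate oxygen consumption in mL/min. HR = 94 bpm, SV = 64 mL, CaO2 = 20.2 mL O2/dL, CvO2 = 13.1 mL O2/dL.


CO = HR*SV = 94*64/1000 = 6.016 L/min
a-v O2 diff = 20.2 - 13.1 = 7.1 mL/dL
VO2 = CO * (CaO2-CvO2) * 10 dL/L
VO2 = 6.016 * 7.1 * 10
VO2 = 427.1 mL/min


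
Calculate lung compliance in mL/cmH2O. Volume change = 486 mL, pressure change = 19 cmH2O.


C = dV / dP
C = 486 / 19
C = 25.58 mL/cmH2O


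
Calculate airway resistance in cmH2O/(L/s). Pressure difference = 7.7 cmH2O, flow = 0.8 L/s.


R = dP / flow
R = 7.7 / 0.8
R = 9.625 cmH2O/(L/s)


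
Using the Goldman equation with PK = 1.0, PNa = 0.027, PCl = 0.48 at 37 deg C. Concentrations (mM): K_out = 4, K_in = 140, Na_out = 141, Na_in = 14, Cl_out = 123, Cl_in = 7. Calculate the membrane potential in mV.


Vm = (RT/F)*ln((PK*Ko + PNa*Nao + PCl*Cli)/(PK*Ki + PNa*Nai + PCl*Clo))
Numer = 11.167, Denom = 199.418
Vm = -77.03 mV


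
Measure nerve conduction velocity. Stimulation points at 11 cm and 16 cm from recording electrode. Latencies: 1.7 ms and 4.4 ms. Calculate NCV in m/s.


Distance = (16 - 11) / 100 = 0.05 m
dt = (4.4 - 1.7) / 1000 = 0.0027 s
NCV = dist / dt = 18.52 m/s


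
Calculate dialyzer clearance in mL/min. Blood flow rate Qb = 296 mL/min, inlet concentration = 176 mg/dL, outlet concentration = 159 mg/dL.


K = Qb * (Cb_in - Cb_out) / Cb_in
K = 296 * (176 - 159) / 176
K = 28.59 mL/min


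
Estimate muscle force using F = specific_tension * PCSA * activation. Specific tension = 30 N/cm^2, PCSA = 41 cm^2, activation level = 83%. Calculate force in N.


F = sigma * PCSA * activation
F = 30 * 41 * 0.83
F = 1021 N


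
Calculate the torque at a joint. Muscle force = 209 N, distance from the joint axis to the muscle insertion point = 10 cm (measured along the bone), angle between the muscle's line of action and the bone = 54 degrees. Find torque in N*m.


Torque = F * d * sin(theta)   (moment arm = d*sin(theta))
d = 10 cm = 0.1 m
Torque = 209 * 0.1 * sin(54)
Torque = 16.91 N*m


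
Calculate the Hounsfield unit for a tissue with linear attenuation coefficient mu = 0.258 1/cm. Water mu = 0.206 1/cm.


HU = ((mu_tissue - mu_water) / mu_water) * 1000
HU = ((0.258 - 0.206) / 0.206) * 1000
HU = 252.4


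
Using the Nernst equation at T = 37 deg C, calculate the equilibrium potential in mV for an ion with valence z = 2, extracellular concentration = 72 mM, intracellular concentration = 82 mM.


E = (RT/(zF)) * ln(C_out/C_in)
T = 37 + 273.15 = 310.15 K
E = (8.314 * 310.15 / (2 * 96485)) * ln(72/82)
E = -1.738 mV


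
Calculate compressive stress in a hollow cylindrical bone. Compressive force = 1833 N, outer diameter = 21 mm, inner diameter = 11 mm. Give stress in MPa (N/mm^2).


A = pi*(r_o^2 - r_i^2)
r_o = 10.5 mm, r_i = 5.5 mm
A = 251.327 mm^2
sigma = F/A = 1833 / 251.327
sigma = 7.293 MPa


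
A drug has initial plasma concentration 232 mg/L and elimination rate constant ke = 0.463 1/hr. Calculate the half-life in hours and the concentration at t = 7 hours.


t_half = ln(2) / ke = 0.693147 / 0.463 = 1.497 hr
C(t) = C0 * exp(-ke*t) = 232 * exp(-0.463*7)
C(7) = 9.077 mg/L


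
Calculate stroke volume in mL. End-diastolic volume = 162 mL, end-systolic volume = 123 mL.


SV = EDV - ESV
SV = 162 - 123
SV = 39 mL


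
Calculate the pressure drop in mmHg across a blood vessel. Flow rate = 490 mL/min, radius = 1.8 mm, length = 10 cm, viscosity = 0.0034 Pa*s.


dP = 8*mu*L*Q / (pi*r^4)
Q = 490 mL/min = 8.16667e-06 m^3/s
dP = 673.556 Pa = 673.556 / 133.322 mmHg = 5.052 mmHg


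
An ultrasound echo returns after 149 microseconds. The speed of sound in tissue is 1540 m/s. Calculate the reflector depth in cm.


depth = c * t / 2
t = 149 us = 1.4900e-04 s
depth = 1540 * 1.4900e-04 / 2
depth = 0.11473 m = 11.473 cm


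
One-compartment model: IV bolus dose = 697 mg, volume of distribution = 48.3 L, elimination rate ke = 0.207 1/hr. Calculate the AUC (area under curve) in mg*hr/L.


C0 = Dose/Vd = 697/48.3 = 14.4306 mg/L
AUC = C0/ke = 14.4306/0.207
AUC = 69.71 mg*hr/L


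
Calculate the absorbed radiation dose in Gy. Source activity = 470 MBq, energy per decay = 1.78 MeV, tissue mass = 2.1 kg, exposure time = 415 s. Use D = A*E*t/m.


A = 470 MBq = 4.7000e+08 Bq
E = 1.78 MeV = 2.85156e-13 J
D = A*E*t/m = 4.7000e+08*2.85156e-13*415/2.1
D = 0.02649 Gy


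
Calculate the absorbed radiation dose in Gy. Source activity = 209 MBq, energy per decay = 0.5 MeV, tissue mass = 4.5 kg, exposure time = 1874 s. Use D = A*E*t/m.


A = 209 MBq = 2.0900e+08 Bq
E = 0.5 MeV = 8.01e-14 J
D = A*E*t/m = 2.0900e+08*8.01e-14*1874/4.5
D = 0.006972 Gy


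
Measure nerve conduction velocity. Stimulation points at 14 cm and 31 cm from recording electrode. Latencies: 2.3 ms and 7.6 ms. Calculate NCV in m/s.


Distance = (31 - 14) / 100 = 0.17 m
dt = (7.6 - 2.3) / 1000 = 0.0053 s
NCV = dist / dt = 32.08 m/s


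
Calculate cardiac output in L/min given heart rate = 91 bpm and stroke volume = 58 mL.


CO = HR * SV
CO = 91 * 58 / 1000
CO = 5.278 L/min


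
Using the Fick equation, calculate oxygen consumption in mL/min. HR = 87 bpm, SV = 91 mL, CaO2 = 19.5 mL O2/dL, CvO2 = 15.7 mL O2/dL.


CO = HR*SV = 87*91/1000 = 7.917 L/min
a-v O2 diff = 19.5 - 15.7 = 3.8 mL/dL
VO2 = CO * (CaO2-CvO2) * 10 dL/L
VO2 = 7.917 * 3.8 * 10
VO2 = 300.8 mL/min


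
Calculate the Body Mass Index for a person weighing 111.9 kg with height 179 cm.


BMI = weight / height^2
height = 179 cm = 1.79 m
BMI = 111.9 / 1.79^2
BMI = 34.92 kg/m^2


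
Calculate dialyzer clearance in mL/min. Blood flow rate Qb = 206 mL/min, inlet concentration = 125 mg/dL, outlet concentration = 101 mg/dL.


K = Qb * (Cb_in - Cb_out) / Cb_in
K = 206 * (125 - 101) / 125
K = 39.55 mL/min


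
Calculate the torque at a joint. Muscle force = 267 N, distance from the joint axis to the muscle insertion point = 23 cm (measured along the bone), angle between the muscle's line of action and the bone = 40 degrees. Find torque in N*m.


Torque = F * d * sin(theta)   (moment arm = d*sin(theta))
d = 23 cm = 0.23 m
Torque = 267 * 0.23 * sin(40)
Torque = 39.47 N*m


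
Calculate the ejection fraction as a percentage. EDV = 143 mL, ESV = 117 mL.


SV = EDV - ESV = 143 - 117 = 26 mL
EF = SV/EDV * 100 = 26/143 * 100
EF = 18.18%


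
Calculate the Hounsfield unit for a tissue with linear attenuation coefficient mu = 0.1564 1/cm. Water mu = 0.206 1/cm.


HU = ((mu_tissue - mu_water) / mu_water) * 1000
HU = ((0.1564 - 0.206) / 0.206) * 1000
HU = -240.8


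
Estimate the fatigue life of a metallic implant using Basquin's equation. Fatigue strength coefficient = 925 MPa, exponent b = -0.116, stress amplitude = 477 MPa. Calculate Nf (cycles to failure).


sigma_a = sigma_f' * (2Nf)^b
2Nf = (sigma_a/sigma_f')^(1/b)
2Nf = (477/925)^(1/-0.116)
2Nf = 301.65579
Nf = 150.8


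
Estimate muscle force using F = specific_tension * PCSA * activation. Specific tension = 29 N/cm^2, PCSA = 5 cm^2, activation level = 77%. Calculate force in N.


F = sigma * PCSA * activation
F = 29 * 5 * 0.77
F = 111.7 N


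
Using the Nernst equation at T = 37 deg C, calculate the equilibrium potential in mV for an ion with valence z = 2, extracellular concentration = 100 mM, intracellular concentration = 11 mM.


E = (RT/(zF)) * ln(C_out/C_in)
T = 37 + 273.15 = 310.15 K
E = (8.314 * 310.15 / (2 * 96485)) * ln(100/11)
E = 29.5 mV


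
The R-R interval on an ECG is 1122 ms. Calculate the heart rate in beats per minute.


HR = 60 / RR_interval(s)
RR = 1122 ms = 1.122 s
HR = 60 / 1.122 = 53.48 bpm


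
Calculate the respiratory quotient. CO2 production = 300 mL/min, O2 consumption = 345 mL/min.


RQ = VCO2 / VO2
RQ = 300 / 345
RQ = 0.8696


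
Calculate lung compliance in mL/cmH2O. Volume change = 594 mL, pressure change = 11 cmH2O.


C = dV / dP
C = 594 / 11
C = 54 mL/cmH2O


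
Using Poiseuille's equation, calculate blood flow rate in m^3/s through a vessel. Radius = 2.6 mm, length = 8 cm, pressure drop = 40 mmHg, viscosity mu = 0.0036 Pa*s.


Q = pi*r^4*dP / (8*mu*L)
r = 0.0026 m, L = 0.08 m
dP = 40 mmHg = 5332.88 Pa
Q = 3.3229e-04 m^3/s


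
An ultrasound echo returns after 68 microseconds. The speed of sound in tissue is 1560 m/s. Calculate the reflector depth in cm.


depth = c * t / 2
t = 68 us = 6.8000e-05 s
depth = 1560 * 6.8000e-05 / 2
depth = 0.05304 m = 5.304 cm


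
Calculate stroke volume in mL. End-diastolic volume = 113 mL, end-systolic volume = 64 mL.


SV = EDV - ESV
SV = 113 - 64
SV = 49 mL


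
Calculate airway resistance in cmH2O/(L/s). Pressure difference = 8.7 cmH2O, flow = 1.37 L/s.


R = dP / flow
R = 8.7 / 1.37
R = 6.35 cmH2O/(L/s)


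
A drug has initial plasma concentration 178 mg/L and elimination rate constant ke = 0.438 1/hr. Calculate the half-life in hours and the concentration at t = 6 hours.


t_half = ln(2) / ke = 0.693147 / 0.438 = 1.583 hr
C(t) = C0 * exp(-ke*t) = 178 * exp(-0.438*6)
C(6) = 12.86 mg/L


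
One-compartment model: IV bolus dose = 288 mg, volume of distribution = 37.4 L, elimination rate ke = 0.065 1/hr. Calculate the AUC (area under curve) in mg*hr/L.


C0 = Dose/Vd = 288/37.4 = 7.70053 mg/L
AUC = C0/ke = 7.70053/0.065
AUC = 118.5 mg*hr/L


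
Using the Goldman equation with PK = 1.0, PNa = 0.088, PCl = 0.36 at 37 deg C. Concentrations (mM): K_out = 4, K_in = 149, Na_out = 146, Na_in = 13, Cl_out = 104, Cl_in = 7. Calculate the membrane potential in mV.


Vm = (RT/F)*ln((PK*Ko + PNa*Nao + PCl*Cli)/(PK*Ki + PNa*Nai + PCl*Clo))
Numer = 19.368, Denom = 187.584
Vm = -60.68 mV


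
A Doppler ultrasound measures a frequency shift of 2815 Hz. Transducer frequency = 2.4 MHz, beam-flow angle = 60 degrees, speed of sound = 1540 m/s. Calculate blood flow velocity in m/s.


v = fd * c / (2 * f0 * cos(theta))
v = 2815 * 1540 / (2 * 2.4000e+06 * cos(60))
v = 1.806 m/s


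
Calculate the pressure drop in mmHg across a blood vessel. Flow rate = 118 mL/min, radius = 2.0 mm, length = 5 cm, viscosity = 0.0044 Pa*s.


dP = 8*mu*L*Q / (pi*r^4)
Q = 118 mL/min = 1.96667e-06 m^3/s
dP = 68.8612 Pa = 68.8612 / 133.322 mmHg = 0.5165 mmHg


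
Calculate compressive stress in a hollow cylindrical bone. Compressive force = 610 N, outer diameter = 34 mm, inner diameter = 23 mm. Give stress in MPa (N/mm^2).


A = pi*(r_o^2 - r_i^2)
r_o = 17 mm, r_i = 11.5 mm
A = 492.445 mm^2
sigma = F/A = 610 / 492.445
sigma = 1.239 MPa


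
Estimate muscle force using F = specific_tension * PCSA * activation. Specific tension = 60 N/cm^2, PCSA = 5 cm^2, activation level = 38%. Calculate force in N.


F = sigma * PCSA * activation
F = 60 * 5 * 0.38
F = 114 N


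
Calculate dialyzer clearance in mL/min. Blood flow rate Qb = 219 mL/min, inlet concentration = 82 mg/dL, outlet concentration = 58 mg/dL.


K = Qb * (Cb_in - Cb_out) / Cb_in
K = 219 * (82 - 58) / 82
K = 64.1 mL/min


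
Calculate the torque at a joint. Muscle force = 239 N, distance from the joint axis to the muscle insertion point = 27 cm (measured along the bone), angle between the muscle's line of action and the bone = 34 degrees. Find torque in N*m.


Torque = F * d * sin(theta)   (moment arm = d*sin(theta))
d = 27 cm = 0.27 m
Torque = 239 * 0.27 * sin(34)
Torque = 36.08 N*m


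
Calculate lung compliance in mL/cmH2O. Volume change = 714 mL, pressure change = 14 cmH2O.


C = dV / dP
C = 714 / 14
C = 51 mL/cmH2O


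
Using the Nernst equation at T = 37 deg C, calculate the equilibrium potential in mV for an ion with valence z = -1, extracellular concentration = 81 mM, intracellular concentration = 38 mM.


E = (RT/(zF)) * ln(C_out/C_in)
T = 37 + 273.15 = 310.15 K
E = (8.314 * 310.15 / (-1 * 96485)) * ln(81/38)
E = -20.23 mV


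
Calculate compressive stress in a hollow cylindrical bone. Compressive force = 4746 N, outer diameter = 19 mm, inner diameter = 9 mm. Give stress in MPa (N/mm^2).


A = pi*(r_o^2 - r_i^2)
r_o = 9.5 mm, r_i = 4.5 mm
A = 219.911 mm^2
sigma = F/A = 4746 / 219.911
sigma = 21.58 MPa


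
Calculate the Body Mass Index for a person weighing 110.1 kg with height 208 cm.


BMI = weight / height^2
height = 208 cm = 2.08 m
BMI = 110.1 / 2.08^2
BMI = 25.45 kg/m^2


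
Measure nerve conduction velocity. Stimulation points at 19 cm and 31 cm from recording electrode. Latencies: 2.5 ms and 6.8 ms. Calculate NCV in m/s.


Distance = (31 - 19) / 100 = 0.12 m
dt = (6.8 - 2.5) / 1000 = 0.0043 s
NCV = dist / dt = 27.91 m/s


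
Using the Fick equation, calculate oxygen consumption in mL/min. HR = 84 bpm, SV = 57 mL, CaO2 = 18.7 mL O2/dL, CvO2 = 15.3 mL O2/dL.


CO = HR*SV = 84*57/1000 = 4.788 L/min
a-v O2 diff = 18.7 - 15.3 = 3.4 mL/dL
VO2 = CO * (CaO2-CvO2) * 10 dL/L
VO2 = 4.788 * 3.4 * 10
VO2 = 162.8 mL/min


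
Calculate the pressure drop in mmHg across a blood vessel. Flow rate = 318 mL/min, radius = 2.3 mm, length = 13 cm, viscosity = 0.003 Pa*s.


dP = 8*mu*L*Q / (pi*r^4)
Q = 318 mL/min = 5.3e-06 m^3/s
dP = 188.092 Pa = 188.092 / 133.322 mmHg = 1.411 mmHg


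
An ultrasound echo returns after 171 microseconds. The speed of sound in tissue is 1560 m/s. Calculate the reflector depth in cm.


depth = c * t / 2
t = 171 us = 1.7100e-04 s
depth = 1560 * 1.7100e-04 / 2
depth = 0.13338 m = 13.338 cm


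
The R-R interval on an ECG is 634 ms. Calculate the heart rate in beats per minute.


HR = 60 / RR_interval(s)
RR = 634 ms = 0.634 s
HR = 60 / 0.634 = 94.64 bpm


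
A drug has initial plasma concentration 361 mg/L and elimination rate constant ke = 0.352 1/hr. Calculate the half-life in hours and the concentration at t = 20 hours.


t_half = ln(2) / ke = 0.693147 / 0.352 = 1.969 hr
C(t) = C0 * exp(-ke*t) = 361 * exp(-0.352*20)
C(20) = 0.3163 mg/L


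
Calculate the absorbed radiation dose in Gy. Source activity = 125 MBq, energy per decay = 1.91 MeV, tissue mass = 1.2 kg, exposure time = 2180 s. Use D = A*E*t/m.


A = 125 MBq = 1.2500e+08 Bq
E = 1.91 MeV = 3.05982e-13 J
D = A*E*t/m = 1.2500e+08*3.05982e-13*2180/1.2
D = 0.06948 Gy


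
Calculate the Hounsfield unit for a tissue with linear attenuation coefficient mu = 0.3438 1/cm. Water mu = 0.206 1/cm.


HU = ((mu_tissue - mu_water) / mu_water) * 1000
HU = ((0.3438 - 0.206) / 0.206) * 1000
HU = 668.9


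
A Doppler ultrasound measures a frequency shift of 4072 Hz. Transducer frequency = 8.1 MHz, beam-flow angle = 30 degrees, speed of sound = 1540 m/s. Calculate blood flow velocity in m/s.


v = fd * c / (2 * f0 * cos(theta))
v = 4072 * 1540 / (2 * 8.1000e+06 * cos(30))
v = 0.447 m/s


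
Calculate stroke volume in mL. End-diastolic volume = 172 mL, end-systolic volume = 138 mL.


SV = EDV - ESV
SV = 172 - 138
SV = 34 mL


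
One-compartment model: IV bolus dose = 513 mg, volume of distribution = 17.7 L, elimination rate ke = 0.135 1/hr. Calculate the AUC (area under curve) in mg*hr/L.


C0 = Dose/Vd = 513/17.7 = 28.9831 mg/L
AUC = C0/ke = 28.9831/0.135
AUC = 214.7 mg*hr/L


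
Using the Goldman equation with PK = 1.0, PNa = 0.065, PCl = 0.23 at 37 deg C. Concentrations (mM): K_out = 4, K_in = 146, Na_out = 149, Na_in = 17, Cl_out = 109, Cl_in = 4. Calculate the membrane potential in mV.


Vm = (RT/F)*ln((PK*Ko + PNa*Nao + PCl*Cli)/(PK*Ki + PNa*Nai + PCl*Clo))
Numer = 14.605, Denom = 172.175
Vm = -65.94 mV


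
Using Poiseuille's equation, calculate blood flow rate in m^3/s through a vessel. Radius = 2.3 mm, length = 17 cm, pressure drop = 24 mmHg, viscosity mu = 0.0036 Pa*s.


Q = pi*r^4*dP / (8*mu*L)
r = 0.0023 m, L = 0.17 m
dP = 24 mmHg = 3199.728 Pa
Q = 5.7456e-05 m^3/s


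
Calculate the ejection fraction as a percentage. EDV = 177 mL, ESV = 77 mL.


SV = EDV - ESV = 177 - 77 = 100 mL
EF = SV/EDV * 100 = 100/177 * 100
EF = 56.5%


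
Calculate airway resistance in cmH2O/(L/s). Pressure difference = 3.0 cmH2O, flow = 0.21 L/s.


R = dP / flow
R = 3.0 / 0.21
R = 14.29 cmH2O/(L/s)


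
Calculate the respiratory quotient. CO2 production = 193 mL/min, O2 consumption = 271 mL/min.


RQ = VCO2 / VO2
RQ = 193 / 271
RQ = 0.7122


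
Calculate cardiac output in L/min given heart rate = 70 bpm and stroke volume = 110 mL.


CO = HR * SV
CO = 70 * 110 / 1000
CO = 7.7 L/min


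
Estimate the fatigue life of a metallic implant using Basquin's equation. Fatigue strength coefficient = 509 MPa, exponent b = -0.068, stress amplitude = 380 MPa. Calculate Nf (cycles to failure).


sigma_a = sigma_f' * (2Nf)^b
2Nf = (sigma_a/sigma_f')^(1/b)
2Nf = (380/509)^(1/-0.068)
2Nf = 73.566349
Nf = 36.78


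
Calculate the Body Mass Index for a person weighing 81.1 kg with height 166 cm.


BMI = weight / height^2
height = 166 cm = 1.66 m
BMI = 81.1 / 1.66^2
BMI = 29.43 kg/m^2


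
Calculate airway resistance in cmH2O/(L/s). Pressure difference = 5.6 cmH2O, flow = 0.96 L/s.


R = dP / flow
R = 5.6 / 0.96
R = 5.833 cmH2O/(L/s)


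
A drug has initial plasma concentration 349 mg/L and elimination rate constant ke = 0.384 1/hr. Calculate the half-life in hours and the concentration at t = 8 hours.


t_half = ln(2) / ke = 0.693147 / 0.384 = 1.805 hr
C(t) = C0 * exp(-ke*t) = 349 * exp(-0.384*8)
C(8) = 16.17 mg/L


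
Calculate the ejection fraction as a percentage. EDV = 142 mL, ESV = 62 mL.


SV = EDV - ESV = 142 - 62 = 80 mL
EF = SV/EDV * 100 = 80/142 * 100
EF = 56.34%


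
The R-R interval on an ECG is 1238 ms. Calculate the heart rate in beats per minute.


HR = 60 / RR_interval(s)
RR = 1238 ms = 1.238 s
HR = 60 / 1.238 = 48.47 bpm


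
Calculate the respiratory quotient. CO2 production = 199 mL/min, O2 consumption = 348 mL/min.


RQ = VCO2 / VO2
RQ = 199 / 348
RQ = 0.5718


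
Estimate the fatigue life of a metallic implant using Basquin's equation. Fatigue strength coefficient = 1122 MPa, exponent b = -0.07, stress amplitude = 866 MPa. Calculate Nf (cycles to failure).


sigma_a = sigma_f' * (2Nf)^b
2Nf = (sigma_a/sigma_f')^(1/b)
2Nf = (866/1122)^(1/-0.07)
2Nf = 40.437585
Nf = 20.22


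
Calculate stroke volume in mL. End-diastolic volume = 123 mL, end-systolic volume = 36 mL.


SV = EDV - ESV
SV = 123 - 36
SV = 87 mL


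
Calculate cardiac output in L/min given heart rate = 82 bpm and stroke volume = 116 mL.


CO = HR * SV
CO = 82 * 116 / 1000
CO = 9.512 L/min


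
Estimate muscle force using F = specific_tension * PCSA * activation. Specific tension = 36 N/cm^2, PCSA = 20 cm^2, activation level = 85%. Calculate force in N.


F = sigma * PCSA * activation
F = 36 * 20 * 0.85
F = 612 N


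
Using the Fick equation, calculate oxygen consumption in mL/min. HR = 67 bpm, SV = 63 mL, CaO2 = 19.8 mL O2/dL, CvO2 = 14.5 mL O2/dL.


CO = HR*SV = 67*63/1000 = 4.221 L/min
a-v O2 diff = 19.8 - 14.5 = 5.3 mL/dL
VO2 = CO * (CaO2-CvO2) * 10 dL/L
VO2 = 4.221 * 5.3 * 10
VO2 = 223.7 mL/min


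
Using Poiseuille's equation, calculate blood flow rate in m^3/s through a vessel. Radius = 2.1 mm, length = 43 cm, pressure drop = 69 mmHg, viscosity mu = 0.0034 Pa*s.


Q = pi*r^4*dP / (8*mu*L)
r = 0.0021 m, L = 0.43 m
dP = 69 mmHg = 9199.218 Pa
Q = 4.8055e-05 m^3/s


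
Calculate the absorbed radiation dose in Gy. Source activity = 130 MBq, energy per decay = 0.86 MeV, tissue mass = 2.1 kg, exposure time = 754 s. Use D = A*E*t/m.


A = 130 MBq = 1.3000e+08 Bq
E = 0.86 MeV = 1.37772e-13 J
D = A*E*t/m = 1.3000e+08*1.37772e-13*754/2.1
D = 0.006431 Gy


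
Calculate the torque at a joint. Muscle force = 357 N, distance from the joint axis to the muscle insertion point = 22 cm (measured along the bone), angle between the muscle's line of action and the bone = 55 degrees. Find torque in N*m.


Torque = F * d * sin(theta)   (moment arm = d*sin(theta))
d = 22 cm = 0.22 m
Torque = 357 * 0.22 * sin(55)
Torque = 64.34 N*m


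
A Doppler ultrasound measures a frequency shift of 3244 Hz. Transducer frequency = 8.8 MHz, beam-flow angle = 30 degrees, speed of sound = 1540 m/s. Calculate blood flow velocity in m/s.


v = fd * c / (2 * f0 * cos(theta))
v = 3244 * 1540 / (2 * 8.8000e+06 * cos(30))
v = 0.3278 m/s


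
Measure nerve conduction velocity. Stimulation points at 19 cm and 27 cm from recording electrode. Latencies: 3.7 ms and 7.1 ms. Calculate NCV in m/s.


Distance = (27 - 19) / 100 = 0.08 m
dt = (7.1 - 3.7) / 1000 = 0.0034 s
NCV = dist / dt = 23.53 m/s


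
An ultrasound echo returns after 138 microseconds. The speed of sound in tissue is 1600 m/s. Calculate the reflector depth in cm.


depth = c * t / 2
t = 138 us = 1.3800e-04 s
depth = 1600 * 1.3800e-04 / 2
depth = 0.1104 m = 11.04 cm


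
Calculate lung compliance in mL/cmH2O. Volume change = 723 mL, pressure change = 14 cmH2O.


C = dV / dP
C = 723 / 14
C = 51.64 mL/cmH2O


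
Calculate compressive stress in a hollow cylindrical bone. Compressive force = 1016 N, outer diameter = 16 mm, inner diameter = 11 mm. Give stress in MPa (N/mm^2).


A = pi*(r_o^2 - r_i^2)
r_o = 8 mm, r_i = 5.5 mm
A = 106.029 mm^2
sigma = F/A = 1016 / 106.029
sigma = 9.582 MPa


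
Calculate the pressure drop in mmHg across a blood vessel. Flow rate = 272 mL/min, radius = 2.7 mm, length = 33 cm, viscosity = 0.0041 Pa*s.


dP = 8*mu*L*Q / (pi*r^4)
Q = 272 mL/min = 4.53333e-06 m^3/s
dP = 293.9 Pa = 293.9 / 133.322 mmHg = 2.204 mmHg


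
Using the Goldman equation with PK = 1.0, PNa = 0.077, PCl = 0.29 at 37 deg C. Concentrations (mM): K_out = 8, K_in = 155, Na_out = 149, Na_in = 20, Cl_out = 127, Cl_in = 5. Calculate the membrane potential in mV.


Vm = (RT/F)*ln((PK*Ko + PNa*Nao + PCl*Cli)/(PK*Ki + PNa*Nai + PCl*Clo))
Numer = 20.923, Denom = 193.37
Vm = -59.43 mV


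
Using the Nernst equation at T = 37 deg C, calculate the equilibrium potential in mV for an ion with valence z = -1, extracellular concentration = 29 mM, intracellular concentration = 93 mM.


E = (RT/(zF)) * ln(C_out/C_in)
T = 37 + 273.15 = 310.15 K
E = (8.314 * 310.15 / (-1 * 96485)) * ln(29/93)
E = 31.14 mV


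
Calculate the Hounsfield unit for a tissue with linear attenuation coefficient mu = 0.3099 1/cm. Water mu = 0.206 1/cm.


HU = ((mu_tissue - mu_water) / mu_water) * 1000
HU = ((0.3099 - 0.206) / 0.206) * 1000
HU = 504.4


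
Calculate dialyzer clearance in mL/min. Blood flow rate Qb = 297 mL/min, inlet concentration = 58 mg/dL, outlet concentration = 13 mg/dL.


K = Qb * (Cb_in - Cb_out) / Cb_in
K = 297 * (58 - 13) / 58
K = 230.4 mL/min


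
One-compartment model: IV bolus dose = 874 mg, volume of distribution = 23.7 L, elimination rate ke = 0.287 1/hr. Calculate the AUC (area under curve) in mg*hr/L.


C0 = Dose/Vd = 874/23.7 = 36.8776 mg/L
AUC = C0/ke = 36.8776/0.287
AUC = 128.5 mg*hr/L


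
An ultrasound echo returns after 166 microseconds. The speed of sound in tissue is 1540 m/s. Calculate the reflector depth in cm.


depth = c * t / 2
t = 166 us = 1.6600e-04 s
depth = 1540 * 1.6600e-04 / 2
depth = 0.12782 m = 12.782 cm


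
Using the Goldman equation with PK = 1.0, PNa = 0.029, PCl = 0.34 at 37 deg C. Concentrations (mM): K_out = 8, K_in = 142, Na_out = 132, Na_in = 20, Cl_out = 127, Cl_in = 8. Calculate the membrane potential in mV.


Vm = (RT/F)*ln((PK*Ko + PNa*Nao + PCl*Cli)/(PK*Ki + PNa*Nai + PCl*Clo))
Numer = 14.548, Denom = 185.76
Vm = -68.07 mV


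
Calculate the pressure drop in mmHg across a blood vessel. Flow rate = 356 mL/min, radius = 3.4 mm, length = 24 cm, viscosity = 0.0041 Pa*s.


dP = 8*mu*L*Q / (pi*r^4)
Q = 356 mL/min = 5.93333e-06 m^3/s
dP = 111.255 Pa = 111.255 / 133.322 mmHg = 0.8345 mmHg


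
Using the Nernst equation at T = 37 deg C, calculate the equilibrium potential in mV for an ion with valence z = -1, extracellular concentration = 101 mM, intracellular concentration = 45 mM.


E = (RT/(zF)) * ln(C_out/C_in)
T = 37 + 273.15 = 310.15 K
E = (8.314 * 310.15 / (-1 * 96485)) * ln(101/45)
E = -21.61 mV
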